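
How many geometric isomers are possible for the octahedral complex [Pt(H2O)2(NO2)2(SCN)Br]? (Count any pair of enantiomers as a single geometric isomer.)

6

In an octahedral complex each vertex has one trans partner and four cis neighbours.
The distinct arrangements are (6 in all): H2O cis, NO2 cis (3 arrangements, 2 chiral); H2O cis, NO2 trans; H2O trans, NO2 cis; H2O trans, NO2 trans.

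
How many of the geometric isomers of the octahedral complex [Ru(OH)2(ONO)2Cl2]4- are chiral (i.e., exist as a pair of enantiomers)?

1

In an octahedral complex each vertex has one trans partner and four cis neighbours.
There are 5 geometric isomers: OH trans, ONO trans, Cl trans; OH cis, ONO cis, Cl trans; OH cis, ONO trans, Cl cis; OH cis, ONO cis, Cl cis (chiral); OH trans, ONO cis, Cl cis.
One of these lacks any improper symmetry element and so occurs as an enantiomeric pair, giving 5 + 1 = 6 stereoisomers in total.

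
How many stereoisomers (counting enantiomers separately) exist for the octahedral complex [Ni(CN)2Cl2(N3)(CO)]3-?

8

An octahedron has six vertices in three trans pairs; every non-trans pair is cis.
There are 6 geometric isomers: CN trans, Cl cis; CN trans, Cl trans; CN cis, Cl cis (3 arrangements, 2 chiral); CN cis, Cl trans.
Of these, 2 lack any improper symmetry element and so occur as enantiomeric pairs, giving 6 + 2 = 8 stereoisomers in total.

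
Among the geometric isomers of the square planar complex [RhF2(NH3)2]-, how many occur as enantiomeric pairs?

Systematic placement gives 2 geometric isomers: F cis; F trans.
Each arrangement has an internal mirror plane or centre of symmetry, so none is chiral.

0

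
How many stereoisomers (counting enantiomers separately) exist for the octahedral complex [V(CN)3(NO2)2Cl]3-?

An octahedron has six vertices in three trans pairs; every non-trans pair is cis.
Working through the distinct placements yields 3 geometric isomers: CN mer, NO2 trans; CN mer, NO2 cis; CN fac, NO2 cis.
Each arrangement has an internal mirror plane or centre of symmetry, so none is chiral.

3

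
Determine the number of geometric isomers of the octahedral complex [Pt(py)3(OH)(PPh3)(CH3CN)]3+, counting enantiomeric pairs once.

4

Systematic placement gives 4 geometric isomers: py mer (3 arrangements); py fac (chiral).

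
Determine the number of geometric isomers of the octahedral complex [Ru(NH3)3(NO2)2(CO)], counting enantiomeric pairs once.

There are 3 geometric isomers: NH3 mer, NO2 trans; NH3 fac, NO2 cis; NH3 mer, NO2 cis.

3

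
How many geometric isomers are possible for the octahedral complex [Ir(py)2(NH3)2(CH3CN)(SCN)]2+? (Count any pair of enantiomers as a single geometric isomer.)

6

In an octahedral complex each vertex has one trans partner and four cis neighbours.
There are 6 geometric isomers: py trans, NH3 cis; py cis, NH3 cis (3 arrangements, 2 chiral); py trans, NH3 trans; py cis, NH3 trans.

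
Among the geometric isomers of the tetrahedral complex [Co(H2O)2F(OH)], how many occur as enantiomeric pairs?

0

All four vertices of a tetrahedron are equivalent and mutually adjacent, so cis/trans isomerism cannot arise.
Only one geometric arrangement is possible.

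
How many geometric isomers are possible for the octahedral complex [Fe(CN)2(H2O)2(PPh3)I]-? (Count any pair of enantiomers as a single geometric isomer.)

6

In an octahedral complex each vertex has one trans partner and four cis neighbours.
Systematic placement gives 6 geometric isomers: CN trans, H2O trans; CN trans, H2O cis; CN cis, H2O cis (3 arrangements, 2 chiral); CN cis, H2O trans.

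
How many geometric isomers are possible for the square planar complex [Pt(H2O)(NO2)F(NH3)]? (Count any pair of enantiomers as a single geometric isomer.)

3

In a square planar complex each vertex has one trans partner and two cis neighbours.
The distinct arrangements are (3 in all): (F/NH3 trans, H2O/NO2 trans); (F/NO2 trans, H2O/NH3 trans); (F/H2O trans, NH3/NO2 trans).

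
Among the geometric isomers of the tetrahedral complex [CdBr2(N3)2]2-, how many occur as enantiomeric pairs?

0

In a tetrahedral complex all four positions are equivalent and every pair of ligands is adjacent — there is no cis/trans distinction.
Only one geometric arrangement is possible.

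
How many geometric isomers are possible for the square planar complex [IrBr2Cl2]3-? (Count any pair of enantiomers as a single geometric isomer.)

In a square planar complex each vertex has one trans partner and two cis neighbours.
The distinct arrangements are (2 in all): Br cis; Br trans.

2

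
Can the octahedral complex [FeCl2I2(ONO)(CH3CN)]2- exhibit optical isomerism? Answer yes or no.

yes

The six octahedral sites form three mutually perpendicular trans pairs.
Working through the distinct placements yields 6 geometric isomers: Cl cis, I cis (3 arrangements, 2 chiral); Cl cis, I trans; Cl trans, I cis; Cl trans, I trans.
Of these, 2 lack any improper symmetry element and so occur as enantiomeric pairs, giving 6 + 2 = 8 stereoisomers in total.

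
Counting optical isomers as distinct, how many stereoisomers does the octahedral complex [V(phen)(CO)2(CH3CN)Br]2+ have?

Each phen is bidentate and must span two cis positions.
There are 4 geometric isomers: CO cis (3 arrangements, 2 chiral); CO trans.
Of these, 2 lack any improper symmetry element and so occur as enantiomeric pairs, giving 4 + 2 = 6 stereoisomers in total.

6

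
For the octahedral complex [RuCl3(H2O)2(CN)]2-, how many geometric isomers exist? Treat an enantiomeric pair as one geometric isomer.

3

Working through the distinct placements yields 3 geometric isomers: Cl mer, H2O trans; Cl fac, H2O cis; Cl mer, H2O cis.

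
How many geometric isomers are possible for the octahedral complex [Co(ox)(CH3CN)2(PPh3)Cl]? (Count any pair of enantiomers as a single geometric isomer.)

Each ox is bidentate and must span two cis positions.
Working through the distinct placements yields 4 geometric isomers: CH3CN trans; CH3CN cis (3 arrangements, 2 chiral).

4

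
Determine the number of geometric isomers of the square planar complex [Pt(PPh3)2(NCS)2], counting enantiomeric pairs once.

In a square planar complex each vertex has one trans partner and two cis neighbours.
Working through the distinct placements yields 2 geometric isomers: PPh3 cis; PPh3 trans.

2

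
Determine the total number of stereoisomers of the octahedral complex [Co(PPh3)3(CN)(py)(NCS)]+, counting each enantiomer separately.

5

An octahedron has six vertices in three trans pairs; every non-trans pair is cis.
The distinct arrangements are (4 in all): PPh3 mer (3 arrangements); PPh3 fac (chiral).
One of these lacks any improper symmetry element and so occurs as an enantiomeric pair, giving 4 + 1 = 5 stereoisomers in total.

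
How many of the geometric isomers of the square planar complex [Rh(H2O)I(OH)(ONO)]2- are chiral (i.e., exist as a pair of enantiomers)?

A square has two trans pairs of vertices; adjacent vertices are cis.
Systematic placement gives 3 geometric isomers: (H2O/OH trans, I/ONO trans); (H2O/ONO trans, I/OH trans); (H2O/I trans, OH/ONO trans).
Each arrangement has an internal mirror plane or centre of symmetry, so none is chiral.

0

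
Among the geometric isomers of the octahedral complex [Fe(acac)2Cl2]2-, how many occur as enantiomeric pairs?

Each acac is bidentate and must span two cis positions.
There are 2 geometric isomers: Cl trans; Cl cis (chiral).
One of these lacks any improper symmetry element and so occurs as an enantiomeric pair, giving 2 + 1 = 3 stereoisomers in total.

1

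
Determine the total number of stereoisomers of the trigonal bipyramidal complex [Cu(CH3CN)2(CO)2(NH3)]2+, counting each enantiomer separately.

A trigonal bipyramid has two axial and three equatorial sites, which are chemically inequivalent.
Systematic enumeration (placing each ligand type in turn and discarding arrangements equivalent by rotation or reflection) gives 5 geometric isomers.
One of these lacks any improper symmetry element and so occurs as an enantiomeric pair, giving 5 + 1 = 6 stereoisomers in total.

6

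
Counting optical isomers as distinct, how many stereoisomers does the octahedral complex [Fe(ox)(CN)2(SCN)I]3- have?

6

The six octahedral sites form three mutually perpendicular trans pairs.
Each ox is bidentate and must span two cis positions.
There are 4 geometric isomers: CN trans; CN cis (3 arrangements, 2 chiral).
Of these, 2 lack any improper symmetry element and so occur as enantiomeric pairs, giving 4 + 2 = 6 stereoisomers in total.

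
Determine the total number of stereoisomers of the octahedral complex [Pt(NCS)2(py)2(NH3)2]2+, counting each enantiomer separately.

6

The six octahedral sites form three mutually perpendicular trans pairs.
Working through the distinct placements yields 5 geometric isomers: NCS trans, py trans, NH3 trans; NCS trans, py cis, NH3 cis; NCS cis, py trans, NH3 cis; NCS cis, py cis, NH3 cis (chiral); NCS cis, py cis, NH3 trans.
One of these lacks any improper symmetry element and so occurs as an enantiomeric pair, giving 5 + 1 = 6 stereoisomers in total.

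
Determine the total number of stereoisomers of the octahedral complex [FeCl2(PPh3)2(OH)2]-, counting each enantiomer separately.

6

In an octahedral complex each vertex has one trans partner and four cis neighbours.
Systematic placement gives 5 geometric isomers: Cl trans, PPh3 trans, OH trans; Cl trans, PPh3 cis, OH cis; Cl cis, PPh3 trans, OH cis; Cl cis, PPh3 cis, OH cis (chiral); Cl cis, PPh3 cis, OH trans.
One of these lacks any improper symmetry element and so occurs as an enantiomeric pair, giving 5 + 1 = 6 stereoisomers in total.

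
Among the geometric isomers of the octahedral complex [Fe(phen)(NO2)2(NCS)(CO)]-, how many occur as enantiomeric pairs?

2

An octahedron has six vertices in three trans pairs; every non-trans pair is cis.
Each phen is bidentate and must span two cis positions.
Working through the distinct placements yields 4 geometric isomers: NO2 cis (3 arrangements, 2 chiral); NO2 trans.
Of these, 2 lack any improper symmetry element and so occur as enantiomeric pairs, giving 4 + 2 = 6 stereoisomers in total.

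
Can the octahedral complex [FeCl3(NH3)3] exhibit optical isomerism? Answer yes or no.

In an octahedral complex each vertex has one trans partner and four cis neighbours.
The distinct arrangements are (2 in all): Cl mer; Cl fac.
Each arrangement has an internal mirror plane or centre of symmetry, so none is chiral.

no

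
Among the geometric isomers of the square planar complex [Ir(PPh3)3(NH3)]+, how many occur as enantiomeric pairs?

0

In a square planar complex each vertex has one trans partner and two cis neighbours.
Only one geometric arrangement is possible.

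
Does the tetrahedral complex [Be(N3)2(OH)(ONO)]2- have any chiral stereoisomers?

All four vertices of a tetrahedron are equivalent and mutually adjacent, so cis/trans isomerism cannot arise.
Only one geometric arrangement is possible.

no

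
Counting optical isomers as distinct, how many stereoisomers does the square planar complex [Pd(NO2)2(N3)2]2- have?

A square has two trans pairs of vertices; adjacent vertices are cis.
The distinct arrangements are (2 in all): NO2 cis; NO2 trans.
Each arrangement has an internal mirror plane or centre of symmetry, so none is chiral.

2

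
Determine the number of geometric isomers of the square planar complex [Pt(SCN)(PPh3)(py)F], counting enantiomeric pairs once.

3

A square has two trans pairs of vertices; adjacent vertices are cis.
There are 3 geometric isomers: (F/SCN trans, PPh3/py trans); (F/py trans, PPh3/SCN trans); (F/PPh3 trans, SCN/py trans).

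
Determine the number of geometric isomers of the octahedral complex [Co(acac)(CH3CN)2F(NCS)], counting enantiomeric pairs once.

4

In an octahedral complex each vertex has one trans partner and four cis neighbours.
Each acac is bidentate and must span two cis positions.
Systematic placement gives 4 geometric isomers: CH3CN trans; CH3CN cis (3 arrangements, 2 chiral).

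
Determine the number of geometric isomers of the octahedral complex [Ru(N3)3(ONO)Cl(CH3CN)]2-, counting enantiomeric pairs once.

4

In an octahedral complex each vertex has one trans partner and four cis neighbours.
The distinct arrangements are (4 in all): N3 mer (3 arrangements); N3 fac (chiral).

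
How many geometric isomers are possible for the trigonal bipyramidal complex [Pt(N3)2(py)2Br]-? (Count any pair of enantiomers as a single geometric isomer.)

5

A trigonal bipyramid has two axial and three equatorial sites, which are chemically inequivalent.
Placing the ligands in turn and identifying arrangements related by rotation or reflection leaves 5 distinct geometric isomers.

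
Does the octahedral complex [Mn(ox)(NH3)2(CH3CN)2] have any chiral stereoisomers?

The six octahedral sites form three mutually perpendicular trans pairs.
Each ox is bidentate and must span two cis positions.
The distinct arrangements are (3 in all): NH3 cis, CH3CN trans; NH3 cis, CH3CN cis (chiral); NH3 trans, CH3CN cis.
One of these lacks any improper symmetry element and so occurs as an enantiomeric pair, giving 3 + 1 = 4 stereoisomers in total.

yes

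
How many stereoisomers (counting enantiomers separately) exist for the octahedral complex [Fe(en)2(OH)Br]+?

3

In an octahedral complex each vertex has one trans partner and four cis neighbours.
Each en is bidentate and must span two cis positions.
The distinct arrangements are (2 in all): OH and Br mutually trans; OH and Br mutually cis (chiral).
One of these lacks any improper symmetry element and so occurs as an enantiomeric pair, giving 2 + 1 = 3 stereoisomers in total.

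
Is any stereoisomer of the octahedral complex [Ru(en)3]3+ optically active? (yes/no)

yes

An octahedron has six vertices in three trans pairs; every non-trans pair is cis.
Each en is bidentate and must span two cis positions.
Only one geometric arrangement is possible; it has no improper symmetry element, so it exists as a pair of enantiomers (2 stereoisomers).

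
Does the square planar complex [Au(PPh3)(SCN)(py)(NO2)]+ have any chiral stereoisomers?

no

There are 3 geometric isomers: (NO2/SCN trans, PPh3/py trans); (NO2/py trans, PPh3/SCN trans); (NO2/PPh3 trans, SCN/py trans).
Each arrangement has an internal mirror plane or centre of symmetry, so none is chiral.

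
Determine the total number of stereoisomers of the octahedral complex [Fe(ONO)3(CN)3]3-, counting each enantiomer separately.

Systematic placement gives 2 geometric isomers: ONO mer; ONO fac.
Each arrangement has an internal mirror plane or centre of symmetry, so none is chiral.

2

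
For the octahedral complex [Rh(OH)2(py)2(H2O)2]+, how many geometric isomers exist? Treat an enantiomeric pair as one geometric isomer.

5

Systematic placement gives 5 geometric isomers: OH trans, py trans, H2O trans; OH cis, py cis, H2O trans; OH cis, py trans, H2O cis; OH cis, py cis, H2O cis (chiral); OH trans, py cis, H2O cis.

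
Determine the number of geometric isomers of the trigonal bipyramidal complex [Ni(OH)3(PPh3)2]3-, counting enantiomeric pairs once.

A trigonal bipyramid has two axial and three equatorial sites, which are chemically inequivalent.
Working through the distinct placements yields 3 geometric isomers: PPh3 both equatorial; PPh3 one axial, one equatorial; PPh3 both axial.

3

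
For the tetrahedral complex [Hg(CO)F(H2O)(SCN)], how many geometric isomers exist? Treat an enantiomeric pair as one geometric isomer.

1

All four vertices of a tetrahedron are equivalent and mutually adjacent, so cis/trans isomerism cannot arise.
Only one geometric arrangement is possible; it has no improper symmetry element, so it exists as a pair of enantiomers (2 stereoisomers).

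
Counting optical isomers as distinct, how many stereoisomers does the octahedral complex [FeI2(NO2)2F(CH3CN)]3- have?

Systematic placement gives 6 geometric isomers: I trans, NO2 trans; I cis, NO2 cis (3 arrangements, 2 chiral); I cis, NO2 trans; I trans, NO2 cis.
Of these, 2 lack any improper symmetry element and so occur as enantiomeric pairs, giving 6 + 2 = 8 stereoisomers in total.

8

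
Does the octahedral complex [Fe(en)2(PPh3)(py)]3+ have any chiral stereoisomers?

yes

An octahedron has six vertices in three trans pairs; every non-trans pair is cis.
Each en is bidentate and must span two cis positions.
Systematic placement gives 2 geometric isomers: PPh3 and py mutually cis (chiral); PPh3 and py mutually trans.
One of these lacks any improper symmetry element and so occurs as an enantiomeric pair, giving 2 + 1 = 3 stereoisomers in total.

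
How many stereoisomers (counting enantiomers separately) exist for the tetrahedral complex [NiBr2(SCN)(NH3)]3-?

Only one geometric arrangement is possible.

1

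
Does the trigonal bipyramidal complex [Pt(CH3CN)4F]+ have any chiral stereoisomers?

In a trigonal bipyramid the two axial positions differ from the three equatorial ones.
Systematic placement gives 2 geometric isomers: F equatorial; F axial.
Each arrangement has an internal mirror plane or centre of symmetry, so none is chiral.

no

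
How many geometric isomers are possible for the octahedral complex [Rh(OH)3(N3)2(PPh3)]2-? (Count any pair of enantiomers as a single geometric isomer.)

Systematic placement gives 3 geometric isomers: OH mer, N3 trans; OH fac, N3 cis; OH mer, N3 cis.

3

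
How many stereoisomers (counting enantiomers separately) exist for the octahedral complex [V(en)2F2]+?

In an octahedral complex each vertex has one trans partner and four cis neighbours.
Each en is bidentate and must span two cis positions.
Working through the distinct placements yields 2 geometric isomers: F trans; F cis (chiral).
One of these lacks any improper symmetry element and so occurs as an enantiomeric pair, giving 2 + 1 = 3 stereoisomers in total.

3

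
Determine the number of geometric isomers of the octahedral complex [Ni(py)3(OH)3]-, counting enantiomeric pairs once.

In an octahedral complex each vertex has one trans partner and four cis neighbours.
Systematic placement gives 2 geometric isomers: py mer; py fac.

2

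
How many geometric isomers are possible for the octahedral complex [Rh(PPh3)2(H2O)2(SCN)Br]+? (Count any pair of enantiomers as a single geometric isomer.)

In an octahedral complex each vertex has one trans partner and four cis neighbours.
Working through the distinct placements yields 6 geometric isomers: PPh3 cis, H2O cis (3 arrangements, 2 chiral); PPh3 trans, H2O cis; PPh3 cis, H2O trans; PPh3 trans, H2O trans.

6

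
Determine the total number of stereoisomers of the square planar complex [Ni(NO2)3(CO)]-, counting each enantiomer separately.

1

In a square planar complex each vertex has one trans partner and two cis neighbours.
Only one geometric arrangement is possible.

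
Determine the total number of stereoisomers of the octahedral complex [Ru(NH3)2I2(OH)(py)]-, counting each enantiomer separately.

8

An octahedron has six vertices in three trans pairs; every non-trans pair is cis.
There are 6 geometric isomers: NH3 trans, I trans; NH3 cis, I trans; NH3 cis, I cis (3 arrangements, 2 chiral); NH3 trans, I cis.
Of these, 2 lack any improper symmetry element and so occur as enantiomeric pairs, giving 6 + 2 = 8 stereoisomers in total.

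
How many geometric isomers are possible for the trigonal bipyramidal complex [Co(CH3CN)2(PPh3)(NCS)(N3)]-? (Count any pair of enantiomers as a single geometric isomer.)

Placing the ligands in turn and identifying arrangements related by rotation or reflection leaves 7 distinct geometric isomers.

7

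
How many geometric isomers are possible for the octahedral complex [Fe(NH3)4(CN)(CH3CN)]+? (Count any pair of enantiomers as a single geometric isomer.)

2

The six octahedral sites form three mutually perpendicular trans pairs.
The distinct arrangements are (2 in all): CN and CH3CN mutually trans; CN and CH3CN mutually cis.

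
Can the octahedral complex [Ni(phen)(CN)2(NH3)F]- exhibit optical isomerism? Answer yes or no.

Each phen is bidentate and must span two cis positions.
The distinct arrangements are (4 in all): CN trans; CN cis (3 arrangements, 2 chiral).
Of these, 2 lack any improper symmetry element and so occur as enantiomeric pairs, giving 4 + 2 = 6 stereoisomers in total.

yes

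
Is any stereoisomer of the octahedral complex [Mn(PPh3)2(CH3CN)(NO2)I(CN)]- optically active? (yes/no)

In an octahedral complex each vertex has one trans partner and four cis neighbours.
Placing the ligands in turn and identifying arrangements related by rotation or reflection leaves 9 distinct geometric isomers.
Of these, 6 lack any improper symmetry element and so occur as enantiomeric pairs, giving 9 + 6 = 15 stereoisomers in total.

yes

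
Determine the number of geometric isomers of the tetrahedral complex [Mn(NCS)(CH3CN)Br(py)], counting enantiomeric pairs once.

1

All four vertices of a tetrahedron are equivalent and mutually adjacent, so cis/trans isomerism cannot arise.
Only one geometric arrangement is possible; it has no improper symmetry element, so it exists as a pair of enantiomers (2 stereoisomers).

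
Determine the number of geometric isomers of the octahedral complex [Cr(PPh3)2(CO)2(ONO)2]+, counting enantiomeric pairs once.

In an octahedral complex each vertex has one trans partner and four cis neighbours.
Working through the distinct placements yields 5 geometric isomers: PPh3 trans, CO trans, ONO trans; PPh3 cis, CO trans, ONO cis; PPh3 trans, CO cis, ONO cis; PPh3 cis, CO cis, ONO cis (chiral); PPh3 cis, CO cis, ONO trans.

5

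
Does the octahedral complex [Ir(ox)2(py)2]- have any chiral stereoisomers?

yes

An octahedron has six vertices in three trans pairs; every non-trans pair is cis.
Each ox is bidentate and must span two cis positions.
Systematic placement gives 2 geometric isomers: py trans; py cis (chiral).
One of these lacks any improper symmetry element and so occurs as an enantiomeric pair, giving 2 + 1 = 3 stereoisomers in total.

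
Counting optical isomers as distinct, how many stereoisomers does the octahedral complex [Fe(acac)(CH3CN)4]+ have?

Each acac is bidentate and must span two cis positions.
Only one geometric arrangement is possible.

1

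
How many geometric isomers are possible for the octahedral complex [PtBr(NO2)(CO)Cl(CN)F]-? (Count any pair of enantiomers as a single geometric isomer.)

15

Systematic enumeration (placing each ligand type in turn and discarding arrangements equivalent by rotation or reflection) gives 15 geometric isomers.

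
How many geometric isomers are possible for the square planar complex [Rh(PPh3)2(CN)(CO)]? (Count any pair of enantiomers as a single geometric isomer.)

2

In a square planar complex each vertex has one trans partner and two cis neighbours.
There are 2 geometric isomers: PPh3 cis; PPh3 trans.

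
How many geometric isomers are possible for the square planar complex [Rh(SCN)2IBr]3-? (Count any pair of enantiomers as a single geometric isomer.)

2

Systematic placement gives 2 geometric isomers: SCN cis; SCN trans.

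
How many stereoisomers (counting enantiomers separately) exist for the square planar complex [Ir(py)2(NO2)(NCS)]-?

A square has two trans pairs of vertices; adjacent vertices are cis.
The distinct arrangements are (2 in all): py cis; py trans.
Each arrangement has an internal mirror plane or centre of symmetry, so none is chiral.

2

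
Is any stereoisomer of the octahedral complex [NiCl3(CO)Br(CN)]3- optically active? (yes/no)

yes

In an octahedral complex each vertex has one trans partner and four cis neighbours.
The distinct arrangements are (4 in all): Cl mer (3 arrangements); Cl fac (chiral).
One of these lacks any improper symmetry element and so occurs as an enantiomeric pair, giving 4 + 1 = 5 stereoisomers in total.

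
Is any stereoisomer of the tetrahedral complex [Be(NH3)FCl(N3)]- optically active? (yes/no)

All four vertices of a tetrahedron are equivalent and mutually adjacent, so cis/trans isomerism cannot arise.
Only one geometric arrangement is possible; it has no improper symmetry element, so it exists as a pair of enantiomers (2 stereoisomers).

yes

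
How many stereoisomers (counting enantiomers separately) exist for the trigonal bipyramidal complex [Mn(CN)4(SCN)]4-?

2

A trigonal bipyramid has two axial and three equatorial sites, which are chemically inequivalent.
The distinct arrangements are (2 in all): SCN equatorial; SCN axial.
Each arrangement has an internal mirror plane or centre of symmetry, so none is chiral.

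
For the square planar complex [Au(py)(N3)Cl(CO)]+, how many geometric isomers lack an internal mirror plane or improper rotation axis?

In a square planar complex each vertex has one trans partner and two cis neighbours.
Working through the distinct placements yields 3 geometric isomers: (CO/N3 trans, Cl/py trans); (CO/py trans, Cl/N3 trans); (CO/Cl trans, N3/py trans).
Each arrangement has an internal mirror plane or centre of symmetry, so none is chiral.

0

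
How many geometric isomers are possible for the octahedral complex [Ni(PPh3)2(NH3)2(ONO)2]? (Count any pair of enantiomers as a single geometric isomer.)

5

In an octahedral complex each vertex has one trans partner and four cis neighbours.
Working through the distinct placements yields 5 geometric isomers: PPh3 trans, NH3 trans, ONO trans; PPh3 cis, NH3 trans, ONO cis; PPh3 trans, NH3 cis, ONO cis; PPh3 cis, NH3 cis, ONO cis (chiral); PPh3 cis, NH3 cis, ONO trans.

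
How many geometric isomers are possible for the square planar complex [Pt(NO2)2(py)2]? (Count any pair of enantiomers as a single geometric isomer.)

A square has two trans pairs of vertices; adjacent vertices are cis.
Working through the distinct placements yields 2 geometric isomers: NO2 cis; NO2 trans.

2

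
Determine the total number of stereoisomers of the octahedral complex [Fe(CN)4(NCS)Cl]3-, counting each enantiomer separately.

There are 2 geometric isomers: NCS and Cl mutually trans; NCS and Cl mutually cis.
Each arrangement has an internal mirror plane or centre of symmetry, so none is chiral.

2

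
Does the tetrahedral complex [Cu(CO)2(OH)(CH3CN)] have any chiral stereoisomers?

no

All four vertices of a tetrahedron are equivalent and mutually adjacent, so cis/trans isomerism cannot arise.
Only one geometric arrangement is possible.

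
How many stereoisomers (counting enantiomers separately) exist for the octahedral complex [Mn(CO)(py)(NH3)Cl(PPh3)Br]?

30

Systematic enumeration (placing each ligand type in turn and discarding arrangements equivalent by rotation or reflection) gives 15 geometric isomers.
Of these, 15 lack any improper symmetry element and so occur as enantiomeric pairs, giving 15 + 15 = 30 stereoisomers in total.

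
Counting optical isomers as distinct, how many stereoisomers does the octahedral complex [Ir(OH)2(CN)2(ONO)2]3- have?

6

An octahedron has six vertices in three trans pairs; every non-trans pair is cis.
Working through the distinct placements yields 5 geometric isomers: OH trans, CN trans, ONO trans; OH cis, CN trans, ONO cis; OH cis, CN cis, ONO trans; OH cis, CN cis, ONO cis (chiral); OH trans, CN cis, ONO cis.
One of these lacks any improper symmetry element and so occurs as an enantiomeric pair, giving 5 + 1 = 6 stereoisomers in total.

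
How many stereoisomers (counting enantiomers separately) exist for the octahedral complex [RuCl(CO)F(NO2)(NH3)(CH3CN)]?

30

Placing the ligands in turn and identifying arrangements related by rotation or reflection leaves 15 distinct geometric isomers.
Of these, 15 lack any improper symmetry element and so occur as enantiomeric pairs, giving 15 + 15 = 30 stereoisomers in total.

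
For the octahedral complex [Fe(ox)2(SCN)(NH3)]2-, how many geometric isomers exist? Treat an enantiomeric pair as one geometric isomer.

2

The six octahedral sites form three mutually perpendicular trans pairs.
Each ox is bidentate and must span two cis positions.
Systematic placement gives 2 geometric isomers: SCN and NH3 mutually trans; SCN and NH3 mutually cis (chiral).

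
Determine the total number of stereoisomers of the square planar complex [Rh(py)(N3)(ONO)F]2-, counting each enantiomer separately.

3

There are 3 geometric isomers: (F/ONO trans, N3/py trans); (F/py trans, N3/ONO trans); (F/N3 trans, ONO/py trans).
Each arrangement has an internal mirror plane or centre of symmetry, so none is chiral.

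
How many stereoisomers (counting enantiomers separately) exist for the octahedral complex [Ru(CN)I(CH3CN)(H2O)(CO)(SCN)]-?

An octahedron has six vertices in three trans pairs; every non-trans pair is cis.
Placing the ligands in turn and identifying arrangements related by rotation or reflection leaves 15 distinct geometric isomers.
Of these, 15 lack any improper symmetry element and so occur as enantiomeric pairs, giving 15 + 15 = 30 stereoisomers in total.

30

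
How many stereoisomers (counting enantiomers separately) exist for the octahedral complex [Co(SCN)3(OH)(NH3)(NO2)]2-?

5

The six octahedral sites form three mutually perpendicular trans pairs.
The distinct arrangements are (4 in all): SCN mer (3 arrangements); SCN fac (chiral).
One of these lacks any improper symmetry element and so occurs as an enantiomeric pair, giving 4 + 1 = 5 stereoisomers in total.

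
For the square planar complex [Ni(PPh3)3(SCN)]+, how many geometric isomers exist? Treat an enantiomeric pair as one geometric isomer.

In a square planar complex each vertex has one trans partner and two cis neighbours.
Only one geometric arrangement is possible.

1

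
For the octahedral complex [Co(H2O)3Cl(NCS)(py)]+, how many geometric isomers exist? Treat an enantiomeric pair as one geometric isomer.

The six octahedral sites form three mutually perpendicular trans pairs.
Working through the distinct placements yields 4 geometric isomers: H2O mer (3 arrangements); H2O fac (chiral).

4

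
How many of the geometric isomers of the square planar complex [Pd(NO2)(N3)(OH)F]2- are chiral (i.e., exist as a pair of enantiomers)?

0

In a square planar complex each vertex has one trans partner and two cis neighbours.
There are 3 geometric isomers: (F/NO2 trans, N3/OH trans); (F/OH trans, N3/NO2 trans); (F/N3 trans, NO2/OH trans).
Each arrangement has an internal mirror plane or centre of symmetry, so none is chiral.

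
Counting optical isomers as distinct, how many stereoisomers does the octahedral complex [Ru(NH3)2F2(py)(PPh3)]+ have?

8

In an octahedral complex each vertex has one trans partner and four cis neighbours.
The distinct arrangements are (6 in all): NH3 trans, F trans; NH3 cis, F trans; NH3 cis, F cis (3 arrangements, 2 chiral); NH3 trans, F cis.
Of these, 2 lack any improper symmetry element and so occur as enantiomeric pairs, giving 6 + 2 = 8 stereoisomers in total.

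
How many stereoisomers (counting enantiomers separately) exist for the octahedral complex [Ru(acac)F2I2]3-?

4

In an octahedral complex each vertex has one trans partner and four cis neighbours.
Each acac is bidentate and must span two cis positions.
Working through the distinct placements yields 3 geometric isomers: F trans, I cis; F cis, I cis (chiral); F cis, I trans.
One of these lacks any improper symmetry element and so occurs as an enantiomeric pair, giving 3 + 1 = 4 stereoisomers in total.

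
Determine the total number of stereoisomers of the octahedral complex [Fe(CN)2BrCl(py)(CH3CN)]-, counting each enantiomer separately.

The six octahedral sites form three mutually perpendicular trans pairs.
Placing the ligands in turn and identifying arrangements related by rotation or reflection leaves 9 distinct geometric isomers.
Of these, 6 lack any improper symmetry element and so occur as enantiomeric pairs, giving 9 + 6 = 15 stereoisomers in total.

15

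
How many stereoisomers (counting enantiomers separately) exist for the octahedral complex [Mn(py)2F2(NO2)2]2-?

In an octahedral complex each vertex has one trans partner and four cis neighbours.
There are 5 geometric isomers: py trans, F trans, NO2 trans; py cis, F trans, NO2 cis; py trans, F cis, NO2 cis; py cis, F cis, NO2 cis (chiral); py cis, F cis, NO2 trans.
One of these lacks any improper symmetry element and so occurs as an enantiomeric pair, giving 5 + 1 = 6 stereoisomers in total.

6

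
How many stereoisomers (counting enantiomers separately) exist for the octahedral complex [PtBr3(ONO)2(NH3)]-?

An octahedron has six vertices in three trans pairs; every non-trans pair is cis.
The distinct arrangements are (3 in all): Br mer, ONO trans; Br mer, ONO cis; Br fac, ONO cis.
Each arrangement has an internal mirror plane or centre of symmetry, so none is chiral.

3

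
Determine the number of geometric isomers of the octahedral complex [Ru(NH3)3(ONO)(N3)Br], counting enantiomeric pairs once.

4

In an octahedral complex each vertex has one trans partner and four cis neighbours.
Systematic placement gives 4 geometric isomers: NH3 mer (3 arrangements); NH3 fac (chiral).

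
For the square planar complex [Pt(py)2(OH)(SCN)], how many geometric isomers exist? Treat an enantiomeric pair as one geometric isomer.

A square has two trans pairs of vertices; adjacent vertices are cis.
The distinct arrangements are (2 in all): py cis; py trans.

2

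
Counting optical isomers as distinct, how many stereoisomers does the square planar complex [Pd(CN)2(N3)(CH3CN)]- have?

Working through the distinct placements yields 2 geometric isomers: CN cis; CN trans.
Each arrangement has an internal mirror plane or centre of symmetry, so none is chiral.

2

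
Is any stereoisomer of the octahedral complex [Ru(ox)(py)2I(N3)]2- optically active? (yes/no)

In an octahedral complex each vertex has one trans partner and four cis neighbours.
Each ox is bidentate and must span two cis positions.
Systematic placement gives 4 geometric isomers: py cis (3 arrangements, 2 chiral); py trans.
Of these, 2 lack any improper symmetry element and so occur as enantiomeric pairs, giving 4 + 2 = 6 stereoisomers in total.

yes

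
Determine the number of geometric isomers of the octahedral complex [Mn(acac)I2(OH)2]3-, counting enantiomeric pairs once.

The six octahedral sites form three mutually perpendicular trans pairs.
Each acac is bidentate and must span two cis positions.
There are 3 geometric isomers: I trans, OH cis; I cis, OH cis (chiral); I cis, OH trans.

3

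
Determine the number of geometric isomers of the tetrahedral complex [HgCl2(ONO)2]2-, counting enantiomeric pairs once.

All four vertices of a tetrahedron are equivalent and mutually adjacent, so cis/trans isomerism cannot arise.
Only one geometric arrangement is possible.

1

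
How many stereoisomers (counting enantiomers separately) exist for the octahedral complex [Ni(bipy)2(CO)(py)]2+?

3

The six octahedral sites form three mutually perpendicular trans pairs.
Each bipy is bidentate and must span two cis positions.
Working through the distinct placements yields 2 geometric isomers: CO and py mutually cis (chiral); CO and py mutually trans.
One of these lacks any improper symmetry element and so occurs as an enantiomeric pair, giving 2 + 1 = 3 stereoisomers in total.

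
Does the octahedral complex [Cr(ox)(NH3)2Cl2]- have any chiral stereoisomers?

yes

Each ox is bidentate and must span two cis positions.
The distinct arrangements are (3 in all): NH3 cis, Cl trans; NH3 cis, Cl cis (chiral); NH3 trans, Cl cis.
One of these lacks any improper symmetry element and so occurs as an enantiomeric pair, giving 3 + 1 = 4 stereoisomers in total.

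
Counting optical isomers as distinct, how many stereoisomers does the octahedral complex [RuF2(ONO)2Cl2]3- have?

An octahedron has six vertices in three trans pairs; every non-trans pair is cis.
The distinct arrangements are (5 in all): F trans, ONO trans, Cl trans; F cis, ONO cis, Cl trans; F cis, ONO trans, Cl cis; F cis, ONO cis, Cl cis (chiral); F trans, ONO cis, Cl cis.
One of these lacks any improper symmetry element and so occurs as an enantiomeric pair, giving 5 + 1 = 6 stereoisomers in total.

6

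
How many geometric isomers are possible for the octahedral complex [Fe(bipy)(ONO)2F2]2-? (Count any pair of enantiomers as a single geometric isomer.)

An octahedron has six vertices in three trans pairs; every non-trans pair is cis.
Each bipy is bidentate and must span two cis positions.
There are 3 geometric isomers: ONO cis, F trans; ONO cis, F cis (chiral); ONO trans, F cis.

3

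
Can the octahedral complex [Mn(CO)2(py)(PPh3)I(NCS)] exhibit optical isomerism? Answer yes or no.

yes

In an octahedral complex each vertex has one trans partner and four cis neighbours.
Exhaustive case analysis gives 9 geometric isomers.
Of these, 6 lack any improper symmetry element and so occur as enantiomeric pairs, giving 9 + 6 = 15 stereoisomers in total.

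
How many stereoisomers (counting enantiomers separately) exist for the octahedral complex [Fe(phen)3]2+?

2

An octahedron has six vertices in three trans pairs; every non-trans pair is cis.
Each phen is bidentate and must span two cis positions.
Only one geometric arrangement is possible; it has no improper symmetry element, so it exists as a pair of enantiomers (2 stereoisomers).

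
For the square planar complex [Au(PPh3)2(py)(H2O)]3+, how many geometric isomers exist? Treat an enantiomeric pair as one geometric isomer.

In a square planar complex each vertex has one trans partner and two cis neighbours.
The distinct arrangements are (2 in all): PPh3 cis; PPh3 trans.

2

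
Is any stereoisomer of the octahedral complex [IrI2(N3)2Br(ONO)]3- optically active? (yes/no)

yes

Working through the distinct placements yields 6 geometric isomers: I cis, N3 cis (3 arrangements, 2 chiral); I cis, N3 trans; I trans, N3 cis; I trans, N3 trans.
Of these, 2 lack any improper symmetry element and so occur as enantiomeric pairs, giving 6 + 2 = 8 stereoisomers in total.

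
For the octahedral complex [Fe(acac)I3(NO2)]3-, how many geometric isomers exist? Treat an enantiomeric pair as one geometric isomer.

In an octahedral complex each vertex has one trans partner and four cis neighbours.
Each acac is bidentate and must span two cis positions.
Systematic placement gives 2 geometric isomers: I mer; I fac.

2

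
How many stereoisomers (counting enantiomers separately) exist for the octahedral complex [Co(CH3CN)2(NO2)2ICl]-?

8

In an octahedral complex each vertex has one trans partner and four cis neighbours.
There are 6 geometric isomers: CH3CN trans, NO2 trans; CH3CN trans, NO2 cis; CH3CN cis, NO2 trans; CH3CN cis, NO2 cis (3 arrangements, 2 chiral).
Of these, 2 lack any improper symmetry element and so occur as enantiomeric pairs, giving 6 + 2 = 8 stereoisomers in total.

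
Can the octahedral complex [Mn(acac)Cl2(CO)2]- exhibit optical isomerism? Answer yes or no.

An octahedron has six vertices in three trans pairs; every non-trans pair is cis.
Each acac is bidentate and must span two cis positions.
The distinct arrangements are (3 in all): Cl cis, CO trans; Cl cis, CO cis (chiral); Cl trans, CO cis.
One of these lacks any improper symmetry element and so occurs as an enantiomeric pair, giving 3 + 1 = 4 stereoisomers in total.

yes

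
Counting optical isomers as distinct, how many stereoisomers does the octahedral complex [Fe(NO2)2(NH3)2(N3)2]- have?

6

Systematic placement gives 5 geometric isomers: NO2 trans, NH3 trans, N3 trans; NO2 cis, NH3 cis, N3 trans; NO2 trans, NH3 cis, N3 cis; NO2 cis, NH3 cis, N3 cis (chiral); NO2 cis, NH3 trans, N3 cis.
One of these lacks any improper symmetry element and so occurs as an enantiomeric pair, giving 5 + 1 = 6 stereoisomers in total.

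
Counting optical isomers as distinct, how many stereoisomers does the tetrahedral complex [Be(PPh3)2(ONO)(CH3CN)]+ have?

1

Only one geometric arrangement is possible.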